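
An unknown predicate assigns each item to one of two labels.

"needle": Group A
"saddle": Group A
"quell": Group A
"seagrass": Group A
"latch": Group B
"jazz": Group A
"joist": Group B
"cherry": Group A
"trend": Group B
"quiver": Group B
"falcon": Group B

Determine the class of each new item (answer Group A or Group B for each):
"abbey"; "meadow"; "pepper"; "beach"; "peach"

Group A, Group B, Group A, Group B, Group B

The simplest hypothesis consistent with all the labels is: has a double letter.
Group A: "abbey", since 'bb' doubled.
Group B: "meadow", since no doubled letter.
Group A: "pepper", since 'pp' doubled.
Group B: "beach", since no doubled letter.
Group B: "peach", since no doubled letter.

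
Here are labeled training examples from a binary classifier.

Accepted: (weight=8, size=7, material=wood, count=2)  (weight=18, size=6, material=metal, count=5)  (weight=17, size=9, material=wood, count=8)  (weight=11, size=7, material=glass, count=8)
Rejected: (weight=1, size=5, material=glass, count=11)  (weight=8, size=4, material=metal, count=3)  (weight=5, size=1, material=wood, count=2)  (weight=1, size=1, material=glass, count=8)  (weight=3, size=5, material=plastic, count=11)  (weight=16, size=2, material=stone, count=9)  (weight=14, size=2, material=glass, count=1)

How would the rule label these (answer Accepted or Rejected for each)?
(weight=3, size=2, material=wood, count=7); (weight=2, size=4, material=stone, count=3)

A rule that fits every label: size ≥ 6 — true of each 'Accepted' example, false of each 'Rejected' one.

Rejected, Rejected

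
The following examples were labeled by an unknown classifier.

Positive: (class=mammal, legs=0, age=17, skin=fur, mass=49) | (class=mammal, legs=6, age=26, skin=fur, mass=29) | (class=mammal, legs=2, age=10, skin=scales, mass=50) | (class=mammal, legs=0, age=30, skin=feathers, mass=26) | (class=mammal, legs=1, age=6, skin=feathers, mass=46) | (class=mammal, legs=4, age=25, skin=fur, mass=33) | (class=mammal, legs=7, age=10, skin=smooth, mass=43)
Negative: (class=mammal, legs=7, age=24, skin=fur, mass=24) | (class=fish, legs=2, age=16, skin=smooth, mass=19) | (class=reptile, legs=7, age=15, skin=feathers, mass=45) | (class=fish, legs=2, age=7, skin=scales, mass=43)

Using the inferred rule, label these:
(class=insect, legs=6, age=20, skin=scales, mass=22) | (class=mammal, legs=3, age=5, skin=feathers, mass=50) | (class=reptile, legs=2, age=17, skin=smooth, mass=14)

The simplest hypothesis consistent with all the labels is: class is mammal AND mass ≥ 26.
(class=insect, legs=6, age=20, skin=scales, mass=22): Negative (class is insect, mass = 22).
(class=mammal, legs=3, age=5, skin=feathers, mass=50): Positive (class is mammal, mass = 50).
(class=reptile, legs=2, age=17, skin=smooth, mass=14): Negative (class is reptile, mass = 14).

Negative, Positive, Negative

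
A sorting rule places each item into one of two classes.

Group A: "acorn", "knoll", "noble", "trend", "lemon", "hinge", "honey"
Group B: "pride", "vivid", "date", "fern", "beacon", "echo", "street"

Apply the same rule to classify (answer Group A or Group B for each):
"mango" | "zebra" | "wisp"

Group A, Group B, Group B

All 'Group A' examples share one property — odd length AND contains 'n' — and every 'Group B' example lacks it.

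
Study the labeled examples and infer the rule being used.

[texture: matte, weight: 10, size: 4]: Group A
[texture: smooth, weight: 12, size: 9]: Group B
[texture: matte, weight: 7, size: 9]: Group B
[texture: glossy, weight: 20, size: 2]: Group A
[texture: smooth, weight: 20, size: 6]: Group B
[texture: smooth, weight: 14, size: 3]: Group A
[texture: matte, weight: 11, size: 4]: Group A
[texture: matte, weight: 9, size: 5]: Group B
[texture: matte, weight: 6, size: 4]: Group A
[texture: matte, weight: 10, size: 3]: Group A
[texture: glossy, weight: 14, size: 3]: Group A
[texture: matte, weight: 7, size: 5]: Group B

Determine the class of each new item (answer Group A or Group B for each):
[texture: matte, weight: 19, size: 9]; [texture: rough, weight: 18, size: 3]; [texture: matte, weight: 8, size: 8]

Group B, Group A, Group B

A rule that fits every label: size ≤ 4 — true of each 'Group A' example, false of each 'Group B' one.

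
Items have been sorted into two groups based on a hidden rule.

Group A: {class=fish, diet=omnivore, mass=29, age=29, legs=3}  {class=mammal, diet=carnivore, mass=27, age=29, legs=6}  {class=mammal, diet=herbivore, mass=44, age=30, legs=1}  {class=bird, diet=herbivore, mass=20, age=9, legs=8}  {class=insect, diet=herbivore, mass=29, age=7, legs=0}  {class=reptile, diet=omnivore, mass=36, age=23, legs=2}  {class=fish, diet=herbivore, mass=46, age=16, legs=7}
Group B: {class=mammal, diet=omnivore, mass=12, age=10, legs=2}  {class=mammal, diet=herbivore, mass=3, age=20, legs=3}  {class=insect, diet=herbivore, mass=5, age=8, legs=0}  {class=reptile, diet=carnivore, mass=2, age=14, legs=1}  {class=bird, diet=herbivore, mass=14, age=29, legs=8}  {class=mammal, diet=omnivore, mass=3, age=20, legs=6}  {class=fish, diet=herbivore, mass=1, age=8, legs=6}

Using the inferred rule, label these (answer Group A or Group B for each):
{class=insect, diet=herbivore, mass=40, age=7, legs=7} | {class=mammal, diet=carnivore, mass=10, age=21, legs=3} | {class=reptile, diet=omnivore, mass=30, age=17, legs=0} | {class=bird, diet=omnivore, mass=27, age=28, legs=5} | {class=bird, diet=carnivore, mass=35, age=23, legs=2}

The common property of the 'Group A' items is: mass ≥ 20. No 'Group B' item has it.
{class=insect, diet=herbivore, mass=40, age=7, legs=7} — mass = 40, hence Group A.
{class=mammal, diet=carnivore, mass=10, age=21, legs=3} — mass = 10, hence Group B.
{class=reptile, diet=omnivore, mass=30, age=17, legs=0} — mass = 30, hence Group A.
{class=bird, diet=omnivore, mass=27, age=28, legs=5} — mass = 27, hence Group A.
{class=bird, diet=carnivore, mass=35, age=23, legs=2} — mass = 35, hence Group A.

Group A, Group B, Group A, Group A, Group A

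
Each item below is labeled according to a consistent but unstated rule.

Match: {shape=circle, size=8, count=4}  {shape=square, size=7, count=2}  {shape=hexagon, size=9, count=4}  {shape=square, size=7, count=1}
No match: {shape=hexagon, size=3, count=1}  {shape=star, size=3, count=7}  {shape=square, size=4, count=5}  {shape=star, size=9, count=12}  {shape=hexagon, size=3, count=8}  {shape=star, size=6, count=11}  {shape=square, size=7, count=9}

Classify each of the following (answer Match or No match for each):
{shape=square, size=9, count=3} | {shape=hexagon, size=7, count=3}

Match, Match

One predicate separates the groups cleanly: size ≥ 4 AND count ≤ 4.
{shape=square, size=9, count=3}: size = 9, count = 3, fits → Match. {shape=hexagon, size=7, count=3}: size = 7, count = 3, fits → Match.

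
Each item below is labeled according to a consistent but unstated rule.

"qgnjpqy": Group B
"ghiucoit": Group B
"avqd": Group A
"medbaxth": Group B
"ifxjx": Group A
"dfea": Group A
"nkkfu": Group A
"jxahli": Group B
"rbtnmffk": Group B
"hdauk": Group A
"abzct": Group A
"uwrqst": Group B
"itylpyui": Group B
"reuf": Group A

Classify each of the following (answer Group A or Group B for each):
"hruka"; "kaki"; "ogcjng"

Group A, Group A, Group B

Rule: length ≤ 5. This holds for each 'Group A' example and fails for each 'Group B' one.
"hruka" — length 5, hence Group A.
"kaki" — length 4, hence Group A.
"ogcjng" — length 6, hence Group B.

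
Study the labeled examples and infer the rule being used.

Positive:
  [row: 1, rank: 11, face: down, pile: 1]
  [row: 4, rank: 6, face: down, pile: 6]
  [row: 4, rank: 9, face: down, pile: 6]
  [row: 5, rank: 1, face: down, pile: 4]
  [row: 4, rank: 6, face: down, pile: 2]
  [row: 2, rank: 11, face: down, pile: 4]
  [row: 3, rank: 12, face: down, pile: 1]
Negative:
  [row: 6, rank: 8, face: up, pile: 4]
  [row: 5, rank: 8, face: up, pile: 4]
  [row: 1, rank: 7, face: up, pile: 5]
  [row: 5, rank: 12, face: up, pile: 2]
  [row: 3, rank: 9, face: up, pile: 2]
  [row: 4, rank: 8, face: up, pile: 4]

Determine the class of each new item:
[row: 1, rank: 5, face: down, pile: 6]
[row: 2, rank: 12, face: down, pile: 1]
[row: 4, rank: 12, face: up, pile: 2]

All 'Positive' examples share one property — face is down — and every 'Negative' example lacks it.

Positive, Positive, Negative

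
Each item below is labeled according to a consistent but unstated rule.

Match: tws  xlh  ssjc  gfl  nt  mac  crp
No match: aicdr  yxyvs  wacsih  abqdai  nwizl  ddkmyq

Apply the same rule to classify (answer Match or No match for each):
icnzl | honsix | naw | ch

The simplest hypothesis consistent with all the labels is: length ≤ 4.
icnzl → length 5 → No match. honsix → length 6 → No match. naw → length 3 → Match. ch → length 2 → Match.

No match, No match, Match, Match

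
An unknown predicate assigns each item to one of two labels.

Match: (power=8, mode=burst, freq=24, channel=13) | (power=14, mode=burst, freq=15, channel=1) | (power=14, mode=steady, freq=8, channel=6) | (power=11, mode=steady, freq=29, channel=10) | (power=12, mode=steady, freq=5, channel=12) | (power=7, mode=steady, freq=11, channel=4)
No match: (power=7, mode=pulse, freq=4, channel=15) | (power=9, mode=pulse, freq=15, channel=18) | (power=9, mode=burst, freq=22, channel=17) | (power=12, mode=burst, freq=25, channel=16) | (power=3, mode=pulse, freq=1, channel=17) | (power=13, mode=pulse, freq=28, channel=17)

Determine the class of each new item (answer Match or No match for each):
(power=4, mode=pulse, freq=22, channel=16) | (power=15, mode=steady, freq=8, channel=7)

No match, Match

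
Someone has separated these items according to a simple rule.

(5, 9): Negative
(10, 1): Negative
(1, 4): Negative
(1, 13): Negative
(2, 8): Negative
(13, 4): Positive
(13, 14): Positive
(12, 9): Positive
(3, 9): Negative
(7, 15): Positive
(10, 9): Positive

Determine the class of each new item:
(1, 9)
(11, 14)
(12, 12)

Negative, Positive, Positive

Every 'Positive' example satisfies: sum ≥ 17. None of the 'Negative' examples do.
(1, 9) — 1+9 = 10, hence Negative.
(11, 14) — 11+14 = 25, hence Positive.
(12, 12) — 12+12 = 24, hence Positive.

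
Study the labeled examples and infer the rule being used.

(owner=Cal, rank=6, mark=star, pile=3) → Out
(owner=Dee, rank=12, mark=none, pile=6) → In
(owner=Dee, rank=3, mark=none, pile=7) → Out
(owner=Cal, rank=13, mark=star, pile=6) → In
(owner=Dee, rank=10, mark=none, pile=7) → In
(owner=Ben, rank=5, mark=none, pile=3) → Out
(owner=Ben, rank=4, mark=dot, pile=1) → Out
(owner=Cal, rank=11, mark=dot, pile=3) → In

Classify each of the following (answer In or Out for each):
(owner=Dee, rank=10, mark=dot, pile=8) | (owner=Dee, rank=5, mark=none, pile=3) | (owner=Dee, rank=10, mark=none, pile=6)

In, Out, In

A rule that fits every label: rank ≥ 10 — true of each 'In' example, false of each 'Out' one.
(owner=Dee, rank=10, mark=dot, pile=8): rank = 10 — meets the rule, so In.
(owner=Dee, rank=5, mark=none, pile=3): rank = 5 — lacks this property, so Out.
(owner=Dee, rank=10, mark=none, pile=6): rank = 10 — meets the rule, so In.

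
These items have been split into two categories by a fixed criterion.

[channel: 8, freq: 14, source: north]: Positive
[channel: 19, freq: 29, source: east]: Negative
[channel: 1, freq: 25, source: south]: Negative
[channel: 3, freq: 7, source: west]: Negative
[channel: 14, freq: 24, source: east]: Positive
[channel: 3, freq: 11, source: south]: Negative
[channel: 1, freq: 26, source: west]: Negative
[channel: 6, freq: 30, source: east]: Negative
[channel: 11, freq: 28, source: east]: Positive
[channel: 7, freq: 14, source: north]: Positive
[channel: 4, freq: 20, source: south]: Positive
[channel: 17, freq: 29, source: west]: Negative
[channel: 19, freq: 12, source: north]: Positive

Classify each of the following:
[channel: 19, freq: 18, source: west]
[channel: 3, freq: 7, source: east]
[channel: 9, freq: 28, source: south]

Positive, Negative, Positive

The pattern is that an item is 'Positive' exactly when: freq ≤ 28 AND channel ≥ 4.
[channel: 19, freq: 18, source: west]: freq = 18, channel = 19, passes → Positive.
[channel: 3, freq: 7, source: east]: freq = 7, channel = 3, fails the rule → Negative.
[channel: 9, freq: 28, source: south]: freq = 28, channel = 9, passes → Positive.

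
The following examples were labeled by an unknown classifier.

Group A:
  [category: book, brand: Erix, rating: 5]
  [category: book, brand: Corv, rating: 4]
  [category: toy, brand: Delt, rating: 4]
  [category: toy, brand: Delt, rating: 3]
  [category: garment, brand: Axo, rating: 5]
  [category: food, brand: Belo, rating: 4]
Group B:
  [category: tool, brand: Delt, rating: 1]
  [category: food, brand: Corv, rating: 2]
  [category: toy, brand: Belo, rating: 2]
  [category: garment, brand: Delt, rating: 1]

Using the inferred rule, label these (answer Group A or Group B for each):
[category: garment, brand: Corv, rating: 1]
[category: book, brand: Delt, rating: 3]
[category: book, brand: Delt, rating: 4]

Group B, Group A, Group A

The rule appears to be: rating ≥ 3.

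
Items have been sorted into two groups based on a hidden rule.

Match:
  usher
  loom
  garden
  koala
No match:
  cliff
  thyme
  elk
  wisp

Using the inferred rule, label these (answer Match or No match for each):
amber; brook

Match, Match

The classifier is using: has ≥ 2 vowels.
Match: amber, since 2 vowels. Match: brook, since 2 vowels.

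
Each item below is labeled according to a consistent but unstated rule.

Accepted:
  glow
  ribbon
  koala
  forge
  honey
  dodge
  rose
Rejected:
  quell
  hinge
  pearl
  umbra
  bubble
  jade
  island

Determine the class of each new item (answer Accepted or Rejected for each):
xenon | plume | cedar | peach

Accepted, Rejected, Rejected, Rejected

The pattern is that an item is 'Accepted' exactly when: contains 'o'.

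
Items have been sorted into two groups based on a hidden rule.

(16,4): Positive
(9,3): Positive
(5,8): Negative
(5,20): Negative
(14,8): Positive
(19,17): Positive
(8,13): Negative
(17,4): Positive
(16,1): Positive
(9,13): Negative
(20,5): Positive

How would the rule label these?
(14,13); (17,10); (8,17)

Rule: first > second. This holds for each 'Positive' example and fails for each 'Negative' one.
Positive: (14,13), since 14 > 13.
Positive: (17,10), since 17 > 10.
Negative: (8,17), since 8 < 17.

Positive, Positive, Negative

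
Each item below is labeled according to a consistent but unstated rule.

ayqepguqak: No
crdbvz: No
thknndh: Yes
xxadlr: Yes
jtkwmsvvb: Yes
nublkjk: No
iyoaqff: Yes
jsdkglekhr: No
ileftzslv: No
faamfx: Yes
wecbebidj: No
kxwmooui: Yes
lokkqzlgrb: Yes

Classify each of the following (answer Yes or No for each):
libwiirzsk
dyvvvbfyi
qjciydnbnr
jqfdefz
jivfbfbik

The common property of the 'Yes' items is: has a double letter. No 'No' item has it.
libwiirzsk — 'ii' doubled, hence Yes.
dyvvvbfyi — 'vv' doubled, hence Yes.
qjciydnbnr — no doubled letter, hence No.
jqfdefz — no doubled letter, hence No.
jivfbfbik — no doubled letter, hence No.

Yes, Yes, No, No, No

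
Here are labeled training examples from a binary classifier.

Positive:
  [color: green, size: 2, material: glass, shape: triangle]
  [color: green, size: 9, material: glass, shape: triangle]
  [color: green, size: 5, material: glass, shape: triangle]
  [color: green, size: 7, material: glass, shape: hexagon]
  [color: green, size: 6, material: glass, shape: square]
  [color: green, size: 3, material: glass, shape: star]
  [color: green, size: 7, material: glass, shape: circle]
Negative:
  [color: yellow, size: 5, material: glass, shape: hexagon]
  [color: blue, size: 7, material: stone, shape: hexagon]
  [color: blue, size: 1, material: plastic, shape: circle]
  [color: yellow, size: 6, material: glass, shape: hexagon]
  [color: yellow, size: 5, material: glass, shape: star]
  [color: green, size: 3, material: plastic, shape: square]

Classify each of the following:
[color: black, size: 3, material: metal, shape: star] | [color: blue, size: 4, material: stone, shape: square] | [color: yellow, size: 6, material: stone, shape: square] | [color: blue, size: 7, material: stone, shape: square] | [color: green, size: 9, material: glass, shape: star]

All 'Positive' examples share one property — material is glass AND color is green — and every 'Negative' example lacks it.
[color: black, size: 3, material: metal, shape: star] — material is metal, color is black, hence Negative.
[color: blue, size: 4, material: stone, shape: square] — material is stone, color is blue, hence Negative.
[color: yellow, size: 6, material: stone, shape: square] — material is stone, color is yellow, hence Negative.
[color: blue, size: 7, material: stone, shape: square] — material is stone, color is blue, hence Negative.
[color: green, size: 9, material: glass, shape: star] — material is glass, color is green, hence Positive.

Negative, Negative, Negative, Negative, Positive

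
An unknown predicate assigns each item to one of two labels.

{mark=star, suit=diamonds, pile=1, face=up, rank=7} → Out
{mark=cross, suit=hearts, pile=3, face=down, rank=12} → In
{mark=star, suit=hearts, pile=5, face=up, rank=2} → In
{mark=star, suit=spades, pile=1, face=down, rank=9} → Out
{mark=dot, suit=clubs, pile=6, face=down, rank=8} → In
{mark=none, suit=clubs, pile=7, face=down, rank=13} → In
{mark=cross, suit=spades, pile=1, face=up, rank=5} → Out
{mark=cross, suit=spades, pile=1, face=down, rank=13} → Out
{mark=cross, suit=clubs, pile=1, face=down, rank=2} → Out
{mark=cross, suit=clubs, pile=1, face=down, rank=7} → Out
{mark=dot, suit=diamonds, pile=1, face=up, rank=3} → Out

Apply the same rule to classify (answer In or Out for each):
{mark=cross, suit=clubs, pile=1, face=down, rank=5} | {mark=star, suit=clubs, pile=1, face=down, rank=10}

Out, Out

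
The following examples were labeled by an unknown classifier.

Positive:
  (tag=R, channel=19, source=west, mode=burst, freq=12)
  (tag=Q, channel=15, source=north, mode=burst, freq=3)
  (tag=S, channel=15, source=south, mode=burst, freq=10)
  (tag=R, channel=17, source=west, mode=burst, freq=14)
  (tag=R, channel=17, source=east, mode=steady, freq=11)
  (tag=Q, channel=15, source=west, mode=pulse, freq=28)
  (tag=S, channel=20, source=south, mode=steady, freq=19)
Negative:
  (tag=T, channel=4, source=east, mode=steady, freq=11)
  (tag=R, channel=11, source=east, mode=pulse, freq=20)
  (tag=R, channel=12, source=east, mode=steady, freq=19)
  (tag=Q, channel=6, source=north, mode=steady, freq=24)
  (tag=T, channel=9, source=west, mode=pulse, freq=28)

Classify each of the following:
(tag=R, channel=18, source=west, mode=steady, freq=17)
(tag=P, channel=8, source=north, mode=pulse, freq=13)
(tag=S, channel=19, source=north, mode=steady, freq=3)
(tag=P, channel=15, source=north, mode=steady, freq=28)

Positive, Negative, Positive, Positive

All 'Positive' examples share one property — channel ≥ 15 — and every 'Negative' example lacks it.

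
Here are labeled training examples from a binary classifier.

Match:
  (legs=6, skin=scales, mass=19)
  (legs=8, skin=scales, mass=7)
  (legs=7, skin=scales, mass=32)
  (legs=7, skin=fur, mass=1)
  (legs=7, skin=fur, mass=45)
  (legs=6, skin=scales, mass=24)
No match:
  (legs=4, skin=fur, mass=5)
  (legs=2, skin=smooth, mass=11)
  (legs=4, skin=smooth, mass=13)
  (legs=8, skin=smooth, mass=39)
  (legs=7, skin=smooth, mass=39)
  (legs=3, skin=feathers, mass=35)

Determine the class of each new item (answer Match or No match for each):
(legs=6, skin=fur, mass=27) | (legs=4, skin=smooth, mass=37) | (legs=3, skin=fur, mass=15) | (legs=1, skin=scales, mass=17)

Match, No match, No match, No match

A rule that fits every label: legs ≥ 6 AND mass ≠ 39 — true of each 'Match' example, false of each 'No match' one.
(legs=6, skin=fur, mass=27): legs = 6, mass = 27 — matches, so Match. (legs=4, skin=smooth, mass=37): legs = 4, mass = 37 — fails the rule, so No match. (legs=3, skin=fur, mass=15): legs = 3, mass = 15 — fails the rule, so No match. (legs=1, skin=scales, mass=17): legs = 1, mass = 17 — fails the rule, so No match.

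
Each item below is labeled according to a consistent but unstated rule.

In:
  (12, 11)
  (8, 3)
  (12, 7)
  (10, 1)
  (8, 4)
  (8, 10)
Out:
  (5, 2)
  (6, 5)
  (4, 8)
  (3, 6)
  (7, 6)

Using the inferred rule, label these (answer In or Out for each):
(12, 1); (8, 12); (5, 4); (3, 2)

In, In, Out, Out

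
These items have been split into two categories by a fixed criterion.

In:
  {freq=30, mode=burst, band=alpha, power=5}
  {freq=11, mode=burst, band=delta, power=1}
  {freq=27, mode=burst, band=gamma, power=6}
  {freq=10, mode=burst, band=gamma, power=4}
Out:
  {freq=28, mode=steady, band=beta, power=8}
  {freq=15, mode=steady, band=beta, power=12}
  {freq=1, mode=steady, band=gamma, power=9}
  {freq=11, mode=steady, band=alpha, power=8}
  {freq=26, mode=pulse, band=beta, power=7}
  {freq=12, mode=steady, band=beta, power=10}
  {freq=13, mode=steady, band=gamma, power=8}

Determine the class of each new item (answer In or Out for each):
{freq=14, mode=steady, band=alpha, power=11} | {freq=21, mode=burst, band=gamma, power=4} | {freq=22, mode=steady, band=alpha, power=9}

Out, In, Out

The classifier is using: mode is burst.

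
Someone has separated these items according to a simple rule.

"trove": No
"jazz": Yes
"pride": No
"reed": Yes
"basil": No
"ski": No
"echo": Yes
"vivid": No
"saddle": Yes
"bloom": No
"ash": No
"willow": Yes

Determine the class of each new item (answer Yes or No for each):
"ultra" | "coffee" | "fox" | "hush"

No, Yes, No, Yes

Checking candidate rules against both groups, what survives is: even length.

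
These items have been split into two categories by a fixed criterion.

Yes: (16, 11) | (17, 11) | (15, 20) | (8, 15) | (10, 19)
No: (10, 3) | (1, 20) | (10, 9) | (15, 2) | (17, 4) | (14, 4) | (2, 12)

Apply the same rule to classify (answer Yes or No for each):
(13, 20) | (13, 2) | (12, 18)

The rule appears to be: sum ≥ 23.
Yes: (13, 20), since 13+20 = 33. No: (13, 2), since 13+2 = 15. Yes: (12, 18), since 12+18 = 30.

Yes, No, Yes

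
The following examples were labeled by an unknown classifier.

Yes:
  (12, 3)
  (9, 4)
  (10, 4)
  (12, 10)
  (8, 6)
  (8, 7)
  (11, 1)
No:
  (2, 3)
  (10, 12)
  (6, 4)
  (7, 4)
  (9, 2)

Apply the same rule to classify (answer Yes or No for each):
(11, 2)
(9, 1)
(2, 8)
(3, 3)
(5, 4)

Yes, No, No, No, No

The common property of the 'Yes' items is: first > second AND sum ≥ 12. No 'No' item has it.
(11, 2) — 11 > 2, 11+2 = 13, hence Yes. (9, 1) — 9 > 1, 9+1 = 10, hence No. (2, 8) — 2 < 8, 2+8 = 10, hence No. (3, 3) — 3 = 3, 3+3 = 6, hence No. (5, 4) — 5 > 4, 5+4 = 9, hence No.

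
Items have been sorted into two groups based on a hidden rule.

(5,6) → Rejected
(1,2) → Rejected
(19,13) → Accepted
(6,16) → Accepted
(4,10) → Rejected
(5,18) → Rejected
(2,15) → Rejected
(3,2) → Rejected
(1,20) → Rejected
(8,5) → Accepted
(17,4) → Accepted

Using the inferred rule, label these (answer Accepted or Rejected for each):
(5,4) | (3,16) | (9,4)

Rejected, Rejected, Accepted

Every 'Accepted' example satisfies: first ≥ 6. None of the 'Rejected' examples do.
(5,4) — first 5, hence Rejected. (3,16) — first 3, hence Rejected. (9,4) — first 9, hence Accepted.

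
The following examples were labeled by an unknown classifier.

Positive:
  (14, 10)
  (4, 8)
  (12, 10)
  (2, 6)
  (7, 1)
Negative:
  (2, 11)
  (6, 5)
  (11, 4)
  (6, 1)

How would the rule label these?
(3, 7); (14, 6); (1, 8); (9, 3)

Positive, Positive, Negative, Positive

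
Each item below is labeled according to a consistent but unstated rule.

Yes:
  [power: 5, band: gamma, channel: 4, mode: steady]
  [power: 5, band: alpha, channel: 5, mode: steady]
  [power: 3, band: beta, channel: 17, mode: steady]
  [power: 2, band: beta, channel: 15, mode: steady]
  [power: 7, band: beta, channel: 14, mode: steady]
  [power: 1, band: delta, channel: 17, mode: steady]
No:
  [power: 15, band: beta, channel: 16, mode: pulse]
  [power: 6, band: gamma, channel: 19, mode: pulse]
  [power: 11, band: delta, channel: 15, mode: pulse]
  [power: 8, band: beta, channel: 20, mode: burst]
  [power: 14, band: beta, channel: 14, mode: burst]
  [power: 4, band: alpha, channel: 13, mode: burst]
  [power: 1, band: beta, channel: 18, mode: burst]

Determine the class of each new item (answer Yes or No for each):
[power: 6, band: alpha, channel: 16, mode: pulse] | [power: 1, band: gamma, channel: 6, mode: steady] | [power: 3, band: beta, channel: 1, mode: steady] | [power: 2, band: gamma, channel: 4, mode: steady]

No, Yes, Yes, Yes

Rule: mode is steady. This holds for each 'Yes' example and fails for each 'No' one.
No: [power: 6, band: alpha, channel: 16, mode: pulse], since mode is pulse. Yes: [power: 1, band: gamma, channel: 6, mode: steady], since mode is steady. Yes: [power: 3, band: beta, channel: 1, mode: steady], since mode is steady. Yes: [power: 2, band: gamma, channel: 4, mode: steady], since mode is steady.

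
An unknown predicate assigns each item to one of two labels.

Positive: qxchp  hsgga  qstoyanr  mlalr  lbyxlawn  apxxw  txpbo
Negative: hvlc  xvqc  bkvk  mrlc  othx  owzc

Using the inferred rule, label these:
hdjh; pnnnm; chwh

Negative, Positive, Negative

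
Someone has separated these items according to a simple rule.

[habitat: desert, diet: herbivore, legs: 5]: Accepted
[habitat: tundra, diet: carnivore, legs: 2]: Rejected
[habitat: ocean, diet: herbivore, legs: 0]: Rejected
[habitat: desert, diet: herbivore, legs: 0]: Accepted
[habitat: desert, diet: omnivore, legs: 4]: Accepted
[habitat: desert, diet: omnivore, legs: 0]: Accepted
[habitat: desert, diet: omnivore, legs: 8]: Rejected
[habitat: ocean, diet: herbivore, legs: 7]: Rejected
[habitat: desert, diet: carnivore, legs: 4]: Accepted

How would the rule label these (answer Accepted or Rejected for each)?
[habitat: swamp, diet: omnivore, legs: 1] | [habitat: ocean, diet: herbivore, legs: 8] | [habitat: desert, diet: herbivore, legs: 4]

The classifier is using: habitat is desert AND legs ≤ 5.

Rejected, Rejected, Accepted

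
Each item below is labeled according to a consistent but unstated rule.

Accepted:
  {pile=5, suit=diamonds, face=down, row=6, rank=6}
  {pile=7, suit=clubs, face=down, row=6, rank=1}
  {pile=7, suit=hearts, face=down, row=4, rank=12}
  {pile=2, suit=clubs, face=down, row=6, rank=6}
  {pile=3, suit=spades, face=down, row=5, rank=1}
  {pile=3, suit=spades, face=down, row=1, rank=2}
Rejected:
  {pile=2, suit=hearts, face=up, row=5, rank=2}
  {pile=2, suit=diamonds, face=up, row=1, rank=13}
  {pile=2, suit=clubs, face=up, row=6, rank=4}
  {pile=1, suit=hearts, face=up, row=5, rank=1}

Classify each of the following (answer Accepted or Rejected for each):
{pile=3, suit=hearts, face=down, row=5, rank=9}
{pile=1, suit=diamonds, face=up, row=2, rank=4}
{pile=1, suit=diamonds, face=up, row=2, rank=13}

Accepted, Rejected, Rejected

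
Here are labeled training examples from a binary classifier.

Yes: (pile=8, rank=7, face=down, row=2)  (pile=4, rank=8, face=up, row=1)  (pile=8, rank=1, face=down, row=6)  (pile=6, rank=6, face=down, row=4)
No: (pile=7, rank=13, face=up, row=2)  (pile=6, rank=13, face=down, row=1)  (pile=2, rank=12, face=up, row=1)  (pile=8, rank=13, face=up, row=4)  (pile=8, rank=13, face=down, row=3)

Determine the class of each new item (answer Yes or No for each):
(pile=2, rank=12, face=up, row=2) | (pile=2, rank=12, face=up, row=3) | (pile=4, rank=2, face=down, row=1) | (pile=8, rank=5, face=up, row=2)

The pattern is that an item is 'Yes' exactly when: rank ≤ 8.
No: (pile=2, rank=12, face=up, row=2), since rank = 12.
No: (pile=2, rank=12, face=up, row=3), since rank = 12.
Yes: (pile=4, rank=2, face=down, row=1), since rank = 2.
Yes: (pile=8, rank=5, face=up, row=2), since rank = 5.

No, No, Yes, Yes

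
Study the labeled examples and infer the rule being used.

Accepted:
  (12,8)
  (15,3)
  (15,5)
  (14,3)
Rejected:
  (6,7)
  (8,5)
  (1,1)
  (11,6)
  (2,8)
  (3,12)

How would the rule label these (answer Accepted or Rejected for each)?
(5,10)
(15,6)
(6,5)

Rejected, Accepted, Rejected

'Accepted' ⟺ first ≥ 12.
(5,10): first 5 — fails the rule, so Rejected.
(15,6): first 15 — matches, so Accepted.
(6,5): first 6 — fails the rule, so Rejected.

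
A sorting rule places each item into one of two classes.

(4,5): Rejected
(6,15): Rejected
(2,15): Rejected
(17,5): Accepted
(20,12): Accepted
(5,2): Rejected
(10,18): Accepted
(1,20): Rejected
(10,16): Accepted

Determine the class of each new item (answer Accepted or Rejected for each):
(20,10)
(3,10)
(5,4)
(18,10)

A rule that fits every label: sum is even — true of each 'Accepted' example, false of each 'Rejected' one.
(20,10): 20+10 = 30 — satisfies this, so Accepted. (3,10): 3+10 = 13 — doesn't match, so Rejected. (5,4): 5+4 = 9 — doesn't match, so Rejected. (18,10): 18+10 = 28 — satisfies this, so Accepted.

Accepted, Rejected, Rejected, Accepted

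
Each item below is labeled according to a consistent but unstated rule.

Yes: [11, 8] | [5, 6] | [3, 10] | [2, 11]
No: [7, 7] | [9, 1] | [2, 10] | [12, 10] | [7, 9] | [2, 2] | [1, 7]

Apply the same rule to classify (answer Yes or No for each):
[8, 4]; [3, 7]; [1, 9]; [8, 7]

No, No, No, Yes

One predicate separates the groups cleanly: sum is odd.
[8, 4] — 8+4 = 12, hence No. [3, 7] — 3+7 = 10, hence No. [1, 9] — 1+9 = 10, hence No. [8, 7] — 8+7 = 15, hence Yes.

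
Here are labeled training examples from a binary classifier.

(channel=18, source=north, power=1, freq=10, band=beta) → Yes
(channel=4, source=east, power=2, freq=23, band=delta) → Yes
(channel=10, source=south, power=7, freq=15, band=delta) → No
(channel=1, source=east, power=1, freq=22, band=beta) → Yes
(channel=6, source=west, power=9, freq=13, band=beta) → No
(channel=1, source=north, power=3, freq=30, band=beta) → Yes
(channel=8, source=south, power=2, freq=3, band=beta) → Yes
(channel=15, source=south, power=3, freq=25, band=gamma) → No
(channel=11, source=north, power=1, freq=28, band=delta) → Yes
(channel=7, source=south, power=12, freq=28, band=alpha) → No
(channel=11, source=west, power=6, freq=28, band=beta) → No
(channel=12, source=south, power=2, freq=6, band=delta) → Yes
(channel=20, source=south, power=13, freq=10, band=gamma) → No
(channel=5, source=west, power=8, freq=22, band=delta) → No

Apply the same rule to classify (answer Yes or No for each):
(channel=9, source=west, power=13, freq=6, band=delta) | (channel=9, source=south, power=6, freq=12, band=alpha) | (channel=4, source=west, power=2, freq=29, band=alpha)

No, No, Yes

Rule: source is north OR power ≤ 2. This holds for each 'Yes' example and fails for each 'No' one.
(channel=9, source=west, power=13, freq=6, band=delta): source is west, power = 13 — does not pass, so No.
(channel=9, source=south, power=6, freq=12, band=alpha): source is south, power = 6 — does not pass, so No.
(channel=4, source=west, power=2, freq=29, band=alpha): source is west, power = 2 — meets the rule, so Yes.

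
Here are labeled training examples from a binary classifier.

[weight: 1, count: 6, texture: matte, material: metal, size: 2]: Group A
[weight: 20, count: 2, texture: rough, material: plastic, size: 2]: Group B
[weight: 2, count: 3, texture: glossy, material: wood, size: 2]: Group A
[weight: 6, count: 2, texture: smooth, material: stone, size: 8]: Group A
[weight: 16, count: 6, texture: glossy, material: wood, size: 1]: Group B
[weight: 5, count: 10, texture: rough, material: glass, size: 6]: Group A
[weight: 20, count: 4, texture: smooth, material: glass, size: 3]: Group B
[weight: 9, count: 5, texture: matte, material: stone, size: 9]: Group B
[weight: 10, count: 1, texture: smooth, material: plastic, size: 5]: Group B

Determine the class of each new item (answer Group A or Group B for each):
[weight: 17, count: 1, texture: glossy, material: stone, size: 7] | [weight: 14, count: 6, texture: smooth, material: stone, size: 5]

The distinguishing property — weight ≤ 6 — holds for all the 'Group A' cases and none of the 'Group B' cases.

Group B, Group B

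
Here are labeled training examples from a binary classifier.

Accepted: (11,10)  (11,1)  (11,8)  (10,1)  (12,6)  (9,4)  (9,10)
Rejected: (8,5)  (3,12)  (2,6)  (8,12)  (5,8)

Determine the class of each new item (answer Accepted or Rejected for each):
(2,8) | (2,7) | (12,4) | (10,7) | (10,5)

Rejected, Rejected, Accepted, Accepted, Accepted

A rule that fits every label: first ≥ 9 — true of each 'Accepted' example, false of each 'Rejected' one.
(2,8): first 2, does not pass → Rejected.
(2,7): first 2, does not pass → Rejected.
(12,4): first 12, has this property → Accepted.
(10,7): first 10, has this property → Accepted.
(10,5): first 10, has this property → Accepted.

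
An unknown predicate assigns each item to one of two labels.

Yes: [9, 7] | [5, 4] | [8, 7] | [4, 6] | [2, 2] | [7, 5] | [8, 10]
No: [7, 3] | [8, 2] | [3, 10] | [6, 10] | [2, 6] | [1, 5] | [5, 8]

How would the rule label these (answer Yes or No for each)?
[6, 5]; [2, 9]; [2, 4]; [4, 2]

The simplest hypothesis consistent with all the labels is: |first − second| ≤ 2.

Yes, No, Yes, Yes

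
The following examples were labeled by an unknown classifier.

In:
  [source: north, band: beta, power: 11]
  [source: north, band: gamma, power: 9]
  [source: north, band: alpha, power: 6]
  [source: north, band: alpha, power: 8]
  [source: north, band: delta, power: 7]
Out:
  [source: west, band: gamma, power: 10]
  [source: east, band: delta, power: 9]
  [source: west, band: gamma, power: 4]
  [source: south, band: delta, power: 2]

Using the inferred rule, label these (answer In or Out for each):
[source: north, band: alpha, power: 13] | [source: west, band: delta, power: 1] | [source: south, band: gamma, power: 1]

In, Out, Out

The classifier is using: source is north.
[source: north, band: alpha, power: 13]: source is north, satisfies this → In.
[source: west, band: delta, power: 1]: source is west, does not pass → Out.
[source: south, band: gamma, power: 1]: source is south, does not pass → Out.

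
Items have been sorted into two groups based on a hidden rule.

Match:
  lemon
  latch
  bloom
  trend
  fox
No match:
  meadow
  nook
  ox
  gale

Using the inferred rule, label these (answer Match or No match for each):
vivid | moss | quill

Match, No match, Match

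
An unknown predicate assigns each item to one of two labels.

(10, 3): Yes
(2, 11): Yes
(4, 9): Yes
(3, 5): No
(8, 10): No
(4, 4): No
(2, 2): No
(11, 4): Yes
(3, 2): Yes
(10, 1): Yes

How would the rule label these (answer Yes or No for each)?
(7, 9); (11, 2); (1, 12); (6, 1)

The rule appears to be: sum is odd.
(7, 9): No (7+9 = 16).
(11, 2): Yes (11+2 = 13).
(1, 12): Yes (1+12 = 13).
(6, 1): Yes (6+1 = 7).

No, Yes, Yes, Yes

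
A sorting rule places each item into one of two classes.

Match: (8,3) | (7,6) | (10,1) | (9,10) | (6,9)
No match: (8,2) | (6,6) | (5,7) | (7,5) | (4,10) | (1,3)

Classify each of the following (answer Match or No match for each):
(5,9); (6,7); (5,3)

No match, Match, No match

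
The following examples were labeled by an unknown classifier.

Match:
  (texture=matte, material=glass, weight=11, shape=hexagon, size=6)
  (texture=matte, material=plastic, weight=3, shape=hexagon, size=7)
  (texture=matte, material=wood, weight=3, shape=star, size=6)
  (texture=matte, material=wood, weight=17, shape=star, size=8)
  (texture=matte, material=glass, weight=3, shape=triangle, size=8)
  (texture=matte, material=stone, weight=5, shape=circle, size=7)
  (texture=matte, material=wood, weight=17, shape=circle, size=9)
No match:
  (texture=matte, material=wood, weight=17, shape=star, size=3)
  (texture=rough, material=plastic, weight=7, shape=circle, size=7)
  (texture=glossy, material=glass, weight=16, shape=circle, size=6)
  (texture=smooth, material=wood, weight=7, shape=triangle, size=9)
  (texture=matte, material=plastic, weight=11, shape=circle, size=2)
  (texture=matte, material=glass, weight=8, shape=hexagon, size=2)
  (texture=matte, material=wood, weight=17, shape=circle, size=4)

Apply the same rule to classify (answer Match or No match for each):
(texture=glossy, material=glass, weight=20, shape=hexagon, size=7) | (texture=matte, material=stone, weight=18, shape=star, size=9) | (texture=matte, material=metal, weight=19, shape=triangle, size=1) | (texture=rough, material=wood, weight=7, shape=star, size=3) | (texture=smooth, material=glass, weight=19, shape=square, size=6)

The pattern is that an item is 'Match' exactly when: texture is matte AND size ≥ 6.
(texture=glossy, material=glass, weight=20, shape=hexagon, size=7): texture is glossy, size = 7 — fails this test, so No match. (texture=matte, material=stone, weight=18, shape=star, size=9): texture is matte, size = 9 — matches, so Match. (texture=matte, material=metal, weight=19, shape=triangle, size=1): texture is matte, size = 1 — fails this test, so No match. (texture=rough, material=wood, weight=7, shape=star, size=3): texture is rough, size = 3 — fails this test, so No match. (texture=smooth, material=glass, weight=19, shape=square, size=6): texture is smooth, size = 6 — fails this test, so No match.

No match, Match, No match, No match, No match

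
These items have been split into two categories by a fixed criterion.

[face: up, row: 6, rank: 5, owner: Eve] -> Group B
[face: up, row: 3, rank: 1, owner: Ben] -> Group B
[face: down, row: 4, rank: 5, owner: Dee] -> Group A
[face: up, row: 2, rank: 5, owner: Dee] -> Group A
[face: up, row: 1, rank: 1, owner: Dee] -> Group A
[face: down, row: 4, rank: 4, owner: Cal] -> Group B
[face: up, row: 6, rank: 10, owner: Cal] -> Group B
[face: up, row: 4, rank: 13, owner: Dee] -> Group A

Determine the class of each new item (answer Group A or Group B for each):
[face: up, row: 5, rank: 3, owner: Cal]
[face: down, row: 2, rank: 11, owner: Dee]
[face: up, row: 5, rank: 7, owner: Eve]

Group B, Group A, Group B

The distinguishing property — owner is Dee — holds for all the 'Group A' cases and none of the 'Group B' cases.
[face: up, row: 5, rank: 3, owner: Cal]: Group B (owner is Cal). [face: down, row: 2, rank: 11, owner: Dee]: Group A (owner is Dee). [face: up, row: 5, rank: 7, owner: Eve]: Group B (owner is Eve).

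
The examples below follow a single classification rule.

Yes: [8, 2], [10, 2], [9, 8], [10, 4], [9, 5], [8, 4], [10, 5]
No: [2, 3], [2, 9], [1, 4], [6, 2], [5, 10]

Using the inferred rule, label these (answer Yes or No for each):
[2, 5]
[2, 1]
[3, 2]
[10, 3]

The pattern is that an item is 'Yes' exactly when: first ≥ 8.
[2, 5] → first 2 → No.
[2, 1] → first 2 → No.
[3, 2] → first 3 → No.
[10, 3] → first 10 → Yes.

No, No, No, Yes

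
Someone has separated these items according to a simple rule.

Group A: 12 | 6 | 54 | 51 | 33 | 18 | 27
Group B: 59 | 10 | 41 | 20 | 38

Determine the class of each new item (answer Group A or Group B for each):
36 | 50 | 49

Comparing the two groups points to one rule — multiple of 3.

Group A, Group B, Group B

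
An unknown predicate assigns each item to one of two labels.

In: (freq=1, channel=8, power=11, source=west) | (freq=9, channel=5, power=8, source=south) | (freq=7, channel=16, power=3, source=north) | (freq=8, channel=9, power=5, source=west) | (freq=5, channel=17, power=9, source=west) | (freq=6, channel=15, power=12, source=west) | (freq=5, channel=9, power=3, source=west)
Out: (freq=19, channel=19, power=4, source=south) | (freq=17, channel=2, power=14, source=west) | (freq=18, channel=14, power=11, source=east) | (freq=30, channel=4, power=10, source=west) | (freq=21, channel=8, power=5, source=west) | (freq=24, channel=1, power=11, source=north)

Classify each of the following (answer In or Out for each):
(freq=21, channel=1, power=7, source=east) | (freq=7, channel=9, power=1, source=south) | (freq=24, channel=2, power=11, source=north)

Out, In, Out

A rule that fits every label: freq ≤ 9 — true of each 'In' example, false of each 'Out' one.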